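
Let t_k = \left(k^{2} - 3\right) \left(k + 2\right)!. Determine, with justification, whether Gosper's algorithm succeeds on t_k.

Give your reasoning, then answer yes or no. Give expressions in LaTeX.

Step 1: r(k) = (k + 3)*((k + 1)**2 - 3)/(k**2 - 3).
So A=k + 3 and B=1, with C=k**2 - 3.
Need (k + 3)·f(k+1) − (1)·f(k) = k**2 - 3.
Degrees (1,0,2) ⇒ d ≤ 1.
Match coefficients ⇒ f(k) = k - 3.
R(k) = B(k−1)·f(k)/C(k) = (k - 3)/(k**2 - 3); s_k = R·t_k = (k - 3)*factorial(k + 2).
s_(k+1) − s_k = (k**2 - 3)*factorial(k + 2) = t_k.

Yes. s_k = \left(k - 3\right) \left(k + 2\right)!.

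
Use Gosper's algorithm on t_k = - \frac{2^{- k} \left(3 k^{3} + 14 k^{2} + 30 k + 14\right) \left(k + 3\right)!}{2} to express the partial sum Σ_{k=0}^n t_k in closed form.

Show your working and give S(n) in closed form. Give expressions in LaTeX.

S(n) = -18 - \frac{3 \cdot 2^{- n} n^{2} \left(n + 4\right)!}{2} - 4 \cdot 2^{- n} n \left(n + 4\right)! - 2^{- n} \left(n + 4\right)!

t_(k+1)/t_k = (3*k**4 + 35*k**3 + 159*k**2 + 329*k + 244)/(2*(3*k**3 + 14*k**2 + 30*k + 14)).
Normal form (A,B,C) = (k/2 + 2, 1, k**3 + 14*k**2/3 + 10*k + 14/3).
Need (k/2 + 2)·f(k+1) − (1)·f(k) = k**3 + 14*k**2/3 + 10*k + 14/3.
From deg A=1, deg B=0, deg C=3: d=2.
Solve for f: f(k) = 2*(3*k**2 + 2*k - 3)/3 (degree 2 ≤ 2).
So s_k = (B(k−1)f/C)·t_k = (2*(3*k**2 + 2*k - 3)/(3*k**3 + 14*k**2 + 30*k + 14))·t_k = -(3*k**2 + 2*k - 3)*factorial(k + 3)/2**k.
Check: Δs_k = -(3*k**3 + 14*k**2 + 30*k + 14)*factorial(k + 3)/(2*2**k). ✓
s_(n+1) = -2**(-n - 1)*(3*n**2 + 8*n + 2)*factorial(n + 4) and s_(0) = 18, so S(n) = -18 - 3*n**2*factorial(n + 4)/(2*2**n) - 4*n*factorial(n + 4)/2**n - factorial(n + 4)/2**n.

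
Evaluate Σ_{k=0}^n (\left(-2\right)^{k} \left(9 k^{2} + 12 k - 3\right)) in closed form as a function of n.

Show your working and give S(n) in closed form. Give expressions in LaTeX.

S(n) = 6 \left(-2\right)^{n} n^{2} + 12 \left(-2\right)^{n} n - 3

t_(k+1)/t_k = 2*(-3*k**2 - 10*k - 6)/(3*k**2 + 4*k - 1).
Normal form (A,B,C) = (-2, 1, k**2 + 4*k/3 - 1/3).
Set up (-2)·f(k+1) − (1)·f(k) − (k**2 + 4*k/3 - 1/3) = 0.
deg f ≤ 2 (via 0,0,2).
Coefficient equations give f(k) = -(k - 1)*(k + 1)/3.
So s_k = (B(k−1)f/C)·t_k = (-(k - 1)*(k + 1)/(3*k**2 + 4*k - 1))·t_k = 3*(-2)**k*(1 - k**2).
Δs = (-2)**k*(9*k**2 + 12*k - 3), as required.
Σ_(k=0)^n t_k = s_(n+1) − s_(0) = (6*(-2)**n*n*(n + 2)) − (3), i.e. 6*(-2)**n*n**2 + 12*(-2)**n*n - 3.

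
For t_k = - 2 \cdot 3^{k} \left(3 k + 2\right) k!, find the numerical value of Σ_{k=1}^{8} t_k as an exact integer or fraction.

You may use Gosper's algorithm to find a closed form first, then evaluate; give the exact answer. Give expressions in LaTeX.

Σ = -14285134074

Step 1: r(k) = 3*(k + 1)*(3*k + 5)/(3*k + 2).
Factor: A=3*k + 3; B=1; C=k + 2/3.
Need (3*k + 3)·f(k+1) − (1)·f(k) = k + 2/3.
Degrees (1,0,1) ⇒ d ≤ 0.
Solve for f: f(k) = 1/3 (degree 0 ≤ 0).
R(k) = B(k−1)·f(k)/C(k) = 1/(3*k + 2); s_k = R·t_k = -2*3**k*factorial(k).
Verify: -2*3**k*(3*k + 2)*factorial(k) matches t_k.
Σ_(k=1)^(8) t_k = s_(9) − s_(1) = -14285134080 − (-6) = -14285134074.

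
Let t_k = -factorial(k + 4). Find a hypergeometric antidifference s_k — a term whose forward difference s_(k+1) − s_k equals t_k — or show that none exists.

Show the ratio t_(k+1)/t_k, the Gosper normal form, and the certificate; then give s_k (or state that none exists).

Compute t_(k+1)/t_k: get k + 5.
Factor: A=k + 5; B=1; C=1.
Solve (k + 5)·f(k+1) − (1)·f(k) = 1.
From deg A=1, deg B=0, deg C=0: d=-1.
deg f ≤ -1 is impossible — no certificate.

none — t_k is not Gosper-summable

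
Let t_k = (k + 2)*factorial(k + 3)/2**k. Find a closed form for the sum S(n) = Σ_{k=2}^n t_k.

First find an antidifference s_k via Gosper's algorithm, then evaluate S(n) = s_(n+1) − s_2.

S(n) = -60 + factorial(n + 4)/2**n

t_(k+1)/t_k = (k + 3)*(k + 4)/(2*(k + 2)).
So A=k/2 + 2 and B=1, with C=k + 2.
Solve (k/2 + 2)·f(k+1) − (1)·f(k) = k + 2.
Bound: deg f ≤ 0.
Solve for f: f(k) = 2 (degree 0 ≤ 0).
Get s_k = R·t_k = 2**(1 - k)*factorial(k + 3) with R(k) = B(k−1)f(k)/C(k) = 2/(k + 2).
Δs = (k + 2)*factorial(k + 3)/2**k, as required.
s_(n+1) = factorial(n + 4)/2**n and s_(2) = 60, so S(n) = -60 + factorial(n + 4)/2**n.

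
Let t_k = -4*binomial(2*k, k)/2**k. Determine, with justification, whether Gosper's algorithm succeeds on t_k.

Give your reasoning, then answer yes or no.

No. Not Gosper-summable.

Step 1: r(k) = (2*k + 1)/(k + 1).
Factor: A=2*k + 1; B=k + 1; C=1.
Solve (2*k + 1)·f(k+1) − (k)·f(k) = 1.
From deg A=1, deg B=1, deg C=0: d=-1.
d = -1 < 0 ⇒ no nonzero polynomial f; not summable.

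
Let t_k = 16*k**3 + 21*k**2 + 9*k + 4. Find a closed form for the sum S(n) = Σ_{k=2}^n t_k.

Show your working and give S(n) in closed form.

Ratio r(k) = (16*k**3 + 69*k**2 + 99*k + 50)/(16*k**3 + 21*k**2 + 9*k + 4).
A = 1, B = 1, C = k**3 + 21*k**2/16 + 9*k/16 + 1/4.
Set up (1)·f(k+1) − (1)·f(k) − (k**3 + 21*k**2/16 + 9*k/16 + 1/4) = 0.
Degrees (0,0,3) ⇒ d ≤ 4.
Solving with deg f ≤ 4: f(k) = k*(k + 1)*(4*k**2 - 5*k + 3)/16.
R(k) = B(k−1)·f(k)/C(k) = k*(4*k**2 - 5*k + 3)/(16*k**2 + 5*k + 4); s_k = R·t_k = k*(4*k**3 - k**2 - 2*k + 3).
Δs = 16*k**3 + 21*k**2 + 9*k + 4, as required.
Telescope: S(n) = s_(n+1) − s_(2) = 4*n**4 + 15*n**3 + 19*n**2 + 12*n + 4 − (54) = 4*n**4 + 15*n**3 + 19*n**2 + 12*n - 50.

S(n) = 4*n**4 + 15*n**3 + 19*n**2 + 12*n - 50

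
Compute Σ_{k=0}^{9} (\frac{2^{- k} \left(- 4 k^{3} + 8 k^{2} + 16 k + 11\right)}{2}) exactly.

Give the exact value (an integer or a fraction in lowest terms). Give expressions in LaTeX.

The ratio is (4*k**3 + 4*k**2 - 20*k - 31)/(2*(4*k**3 - 8*k**2 - 16*k - 11)).
So A=1/2 and B=1, with C=k**3 - 2*k**2 - 4*k - 11/4.
Solve (1/2)·f(k+1) − (1)·f(k) = k**3 - 2*k**2 - 4*k - 11/4.
Bound: deg f ≤ 3.
Solve for f: f(k) = -(4*k**3 + 4*k**2 + 4*k + 1)/2 (degree 3 ≤ 3).
So s_k = (B(k−1)f/C)·t_k = (-2*(4*k**3 + 4*k**2 + 4*k + 1)/(4*k**3 - 8*k**2 - 16*k - 11))·t_k = (4*k**3 + 4*k**2 + 4*k + 1)/2**k.
Δs = (-4*k**3 + 8*k**2 + 16*k + 11)/(2*2**k), as required.
Evaluate s at k=10 and k=0: 4441/1024 and 1; difference 3417/1024.

Σ = 3417/1024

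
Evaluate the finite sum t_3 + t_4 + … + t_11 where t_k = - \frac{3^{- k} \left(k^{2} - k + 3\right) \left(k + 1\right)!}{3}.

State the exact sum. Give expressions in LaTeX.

Σ = -281877712/2187

Ratio r(k) = (k + 2)*(-k + (k + 1)**2 + 2)/(3*(k**2 - k + 3)).
Take A(k)=k/3 + 2/3, B(k)=1, C(k)=k**2 - k + 3.
Need (k/3 + 2/3)·f(k+1) − (1)·f(k) = k**2 - k + 3.
deg f ≤ 1 (via 1,0,2).
Solve for f: f(k) = 3*(k - 1) (degree 1 ≤ 1).
R(k) = B(k−1)·f(k)/C(k) = 3*(k - 1)/(k**2 - k + 3); s_k = R·t_k = -(k - 1)*factorial(k + 1)/3**k.
Δs = -(k**2 - k + 3)*factorial(k + 1)/(3*3**k), as required.
Σ_(k=3)^(11) t_k = s_(12) − s_(3) = -281881600/2187 − (-16/9) = -281877712/2187.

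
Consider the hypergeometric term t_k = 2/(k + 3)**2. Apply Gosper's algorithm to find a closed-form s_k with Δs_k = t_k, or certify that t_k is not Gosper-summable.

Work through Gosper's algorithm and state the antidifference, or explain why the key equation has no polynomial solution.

Step 1: r(k) = (k + 3)**2/(k + 4)**2.
Take A(k)=k**2 + 6*k + 9, B(k)=k**2 + 8*k + 16, C(k)=1.
Set up (k**2 + 6*k + 9)·f(k+1) − (k**2 + 6*k + 9)·f(k) − (1) = 0.
From deg A=2, deg B=2, deg C=0: d=0.
Put f(k) = c0: A·f(k+1) − B(k−1)·f(k) − C = -1; need -1 = 0 — inconsistent ⇒ no f, not summable.

none — t_k is not Gosper-summable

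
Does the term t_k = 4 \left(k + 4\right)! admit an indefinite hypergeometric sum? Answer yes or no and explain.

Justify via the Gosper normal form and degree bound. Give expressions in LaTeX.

t_(k+1)/t_k = k + 5.
Normal form (A,B,C) = (k + 5, 1, 1).
Key eq: (k + 5)·f(k+1) = (1)·f(k) + (1).
d = -1 from the (1,0,0) case.
d = -1 < 0 ⇒ no nonzero polynomial f; not summable.

No; the degree bound rules out any f.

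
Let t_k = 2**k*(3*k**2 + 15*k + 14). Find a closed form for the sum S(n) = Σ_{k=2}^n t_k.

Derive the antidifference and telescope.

S(n) = 6*2**n*n**2 + 18*2**n*n + 16*2**n - 80

Step 1: r(k) = 2*(3*k**2 + 21*k + 32)/(3*k**2 + 15*k + 14).
Take A(k)=2, B(k)=1, C(k)=k**2 + 5*k + 14/3.
Key eq: (2)·f(k+1) = (1)·f(k) + (k**2 + 5*k + 14/3).
From deg A=0, deg B=0, deg C=2: d=2.
Coefficient equations give f(k) = (3*k**2 + 3*k + 2)/3.
So s_k = (B(k−1)f/C)·t_k = ((3*k**2 + 3*k + 2)/(3*k**2 + 15*k + 14))·t_k = 2**k*(3*k**2 + 3*k + 2).
s_(k+1) − s_k = 2**k*(3*k**2 + 15*k + 14) = t_k.
Evaluate: s_(n+1) = 2**(n + 1)*(3*n**2 + 9*n + 8); subtract s_(2) = 80 ⇒ S(n) = 6*2**n*n**2 + 18*2**n*n + 16*2**n - 80.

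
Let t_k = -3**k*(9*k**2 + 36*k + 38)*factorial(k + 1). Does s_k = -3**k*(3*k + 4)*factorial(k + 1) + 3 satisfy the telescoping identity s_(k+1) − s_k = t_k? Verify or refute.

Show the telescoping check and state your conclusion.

Valid: the claim telescopes to t_k.

s_(k+1) = -3**(k + 1)*(3*k + 7)*factorial(k + 2) + 3
s_(k+1) − s_k = -3**k*(9*k**2 + 36*k + 38)*factorial(k + 1)
(s_(k+1) − s_k) − t_k = 0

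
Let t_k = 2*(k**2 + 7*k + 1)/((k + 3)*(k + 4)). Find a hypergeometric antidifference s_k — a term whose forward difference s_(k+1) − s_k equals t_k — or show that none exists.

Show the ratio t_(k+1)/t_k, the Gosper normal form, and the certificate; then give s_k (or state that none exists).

s_k = 2*k*(3*k - 2)/(3*(k + 3))

Compute t_(k+1)/t_k: get (k + 3)*(7*k + (k + 1)**2 + 8)/((k + 5)*(k**2 + 7*k + 1)).
So A=k + 3 and B=k + 5, with C=k**2 + 7*k + 1.
Set up (k + 3)·f(k+1) − (k + 4)·f(k) − (k**2 + 7*k + 1) = 0.
Bound: deg f ≤ 2.
Solve for f: f(k) = k*(3*k - 2)/3 (degree 2 ≤ 2).
Get s_k = R·t_k = 2*k*(3*k - 2)/(3*(k + 3)) with R(k) = B(k−1)f(k)/C(k) = k*(k + 4)*(3*k - 2)/(3*(k**2 + 7*k + 1)).
Verify: 2*(k**2 + 7*k + 1)/(k**2 + 7*k + 12) matches t_k.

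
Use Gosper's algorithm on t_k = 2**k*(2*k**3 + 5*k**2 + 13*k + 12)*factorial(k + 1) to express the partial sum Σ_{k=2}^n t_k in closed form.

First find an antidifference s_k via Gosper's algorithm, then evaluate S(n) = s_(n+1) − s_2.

S(n) = 2*2**n*n**4*factorial(n) + 8*2**n*n**3*factorial(n) + 18*2**n*n**2*factorial(n) + 28*2**n*n*factorial(n) + 16*2**n*factorial(n) - 144

Compute t_(k+1)/t_k: get 2*(2*k**4 + 15*k**3 + 51*k**2 + 90*k + 64)/(2*k**3 + 5*k**2 + 13*k + 12).
Take A(k)=2*k + 4, B(k)=1, C(k)=k**3 + 5*k**2/2 + 13*k/2 + 6.
Need (2*k + 4)·f(k+1) − (1)·f(k) = k**3 + 5*k**2/2 + 13*k/2 + 6.
From deg A=1, deg B=0, deg C=3: d=2.
Solving with deg f ≤ 2: f(k) = (k**2 - k + 4)/2.
R(k) = B(k−1)·f(k)/C(k) = (k**2 - k + 4)/(2*k**3 + 5*k**2 + 13*k + 12); s_k = R·t_k = 2**k*(k**2 - k + 4)*factorial(k + 1).
s_(k+1) − s_k = 2**k*(2*k**3 + 5*k**2 + 13*k + 12)*factorial(k + 1) = t_k.
s_(n+1) = 2**(n + 1)*(n**2 + n + 4)*factorial(n + 2) and s_(2) = 144, so S(n) = 2*2**n*n**4*factorial(n) + 8*2**n*n**3*factorial(n) + 18*2**n*n**2*factorial(n) + 28*2**n*n*factorial(n) + 16*2**n*factorial(n) - 144.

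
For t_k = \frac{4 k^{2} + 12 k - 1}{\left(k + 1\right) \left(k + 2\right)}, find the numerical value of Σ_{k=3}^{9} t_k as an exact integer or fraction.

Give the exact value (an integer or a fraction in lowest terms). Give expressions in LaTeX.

Ratio r(k) = (k + 1)*(12*k + 4*(k + 1)**2 + 11)/((k + 3)*(4*k**2 + 12*k - 1)).
Factor: A=k + 1; B=k + 3; C=k**2 + 3*k - 1/4.
Solve (k + 1)·f(k+1) − (k + 2)·f(k) = k**2 + 3*k - 1/4.
From deg A=1, deg B=1, deg C=2: d=2.
Match coefficients ⇒ f(k) = k*(4*k - 5)/4.
Certificate R = B(k−1)f/C = k*(k + 2)*(4*k - 5)/(4*k**2 + 12*k - 1) gives s_k = k*(4*k - 5)/(k + 1).
Check: Δs_k = (4*k**2 + 12*k - 1)/(k**2 + 3*k + 2). ✓
Sum = s_(10) − s_(3); s_(10) = 350/11, s_(3) = 21/4 ⇒ 1169/44.

Σ = 1169/44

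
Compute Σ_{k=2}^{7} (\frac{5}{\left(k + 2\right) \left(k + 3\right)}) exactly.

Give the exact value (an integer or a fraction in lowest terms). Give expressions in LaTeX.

r(k) = (k + 2)/(k + 4) after simplifying.
Factor: A=k + 2; B=k + 4; C=1.
Need (k + 2)·f(k+1) − (k + 3)·f(k) = 1.
Degrees (1,1,0) ⇒ d ≤ 1.
A polynomial solution: f(k) = k/2.
So s_k = (B(k−1)f/C)·t_k = (k*(k + 3)/2)·t_k = 5*k/(2*(k + 2)).
s_(k+1) − s_k = 5/(k**2 + 5*k + 6) = t_k.
Telescoping: Σ = s_(8) − s_(2) = 2 − (5/4) = 3/4.

Σ = 3/4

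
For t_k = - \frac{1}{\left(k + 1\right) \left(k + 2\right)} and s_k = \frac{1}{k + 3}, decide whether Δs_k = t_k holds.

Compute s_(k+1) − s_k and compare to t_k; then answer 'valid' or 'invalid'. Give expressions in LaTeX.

Invalid: residual \frac{2 \left(2 k + 5\right)}{k^{4} + 10 k^{3} + 35 k^{2} + 50 k + 24} ≠ 0.

s_(k+1) = 1/(k + 4)
s_(k+1) − s_k = -1/((k + 3)*(k + 4))
(s_(k+1) − s_k) − t_k = 2*(2*k + 5)/(k**4 + 10*k**3 + 35*k**2 + 50*k + 24)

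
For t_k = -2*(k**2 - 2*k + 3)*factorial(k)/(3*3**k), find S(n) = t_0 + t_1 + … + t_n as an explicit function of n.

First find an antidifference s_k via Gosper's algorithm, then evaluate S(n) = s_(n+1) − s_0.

Ratio r(k) = (k**3 + k**2 + 2*k + 2)/(3*(k**2 - 2*k + 3)).
Normal form (A,B,C) = (k/3 + 1/3, 1, k**2 - 2*k + 3).
f must satisfy (k/3 + 1/3)·f(k+1) − (1)·f(k) = k**2 - 2*k + 3.
deg f ≤ 1 (via 1,0,2).
Solve for f: f(k) = 3*(k - 1) (degree 1 ≤ 1).
Certificate R = B(k−1)f/C = 3*(k - 1)/(k**2 - 2*k + 3) gives s_k = -2*(k - 1)*factorial(k)/3**k.
Check: Δs_k = -2*(k**2 - 2*k + 3)*factorial(k)/(3*3**k). ✓
s_(n+1) = -2*3**(-n - 1)*n*factorial(n + 1) and s_(0) = 2, so S(n) = -(6*3**n + 2*n**2*factorial(n) + 2*n*factorial(n))/(3*3**n).

S(n) = -(6*3**n + 2*n**2*factorial(n) + 2*n*factorial(n))/(3*3**n)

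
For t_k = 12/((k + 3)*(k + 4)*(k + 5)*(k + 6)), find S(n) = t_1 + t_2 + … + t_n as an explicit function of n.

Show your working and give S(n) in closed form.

S(n) = n*(n**2 + 15*n + 74)/(30*(n**3 + 15*n**2 + 74*n + 120))

r(k) = (k + 3)/(k + 7) after simplifying.
Take A(k)=k + 3, B(k)=k + 7, C(k)=1.
Solve (k + 3)·f(k+1) − (k + 6)·f(k) = 1.
d = 3 from the (1,1,0) case.
Coefficient equations give f(k) = k*(k**2 + 12*k + 47)/180.
Then R = B(k−1)f/C = k*(k + 6)*(k**2 + 12*k + 47)/180, so s_k = R(k)·t_k = k*(k**2 + 12*k + 47)/(15*(k + 3)*(k + 4)*(k + 5)).
Verify: 12/(k**4 + 18*k**3 + 119*k**2 + 342*k + 360) matches t_k.
Σ_(k=1)^n t_k = s_(n+1) − s_(1) = ((n**3 + 15*n**2 + 74*n + 60)/(15*(n**3 + 15*n**2 + 74*n + 120))) − (1/30), i.e. n*(n**2 + 15*n + 74)/(30*(n**3 + 15*n**2 + 74*n + 120)).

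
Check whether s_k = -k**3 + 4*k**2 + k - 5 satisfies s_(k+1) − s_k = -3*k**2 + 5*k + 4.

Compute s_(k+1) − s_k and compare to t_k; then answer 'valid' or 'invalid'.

Valid: the claim telescopes to t_k.

s_(k+1) = -k**3 + k**2 + 6*k - 1
s_(k+1) − s_k = -3*k**2 + 5*k + 4
(s_(k+1) − s_k) − t_k = 0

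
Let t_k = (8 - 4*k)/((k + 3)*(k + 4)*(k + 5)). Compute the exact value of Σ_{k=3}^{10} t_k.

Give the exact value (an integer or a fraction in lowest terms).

The ratio is (k - 1)*(k + 3)/((k - 2)*(k + 6)).
So A=k + 3 and B=k + 6, with C=k - 2.
f must satisfy (k + 3)·f(k+1) − (k + 5)·f(k) = k - 2.
Bound: deg f ≤ 2.
Match coefficients ⇒ f(k) = k*(k - 17)/24.
Then R = B(k−1)f/C = k*(k - 17)*(k + 5)/(24*(k - 2)), so s_k = R(k)·t_k = -k*(k - 17)/(6*(k + 3)*(k + 4)).
s_(k+1) − s_k = 4*(2 - k)/(k**3 + 12*k**2 + 47*k + 60) = t_k.
Telescoping: Σ = s_(11) − s_(3) = 11/210 − (1/6) = -4/35.

Σ = -4/35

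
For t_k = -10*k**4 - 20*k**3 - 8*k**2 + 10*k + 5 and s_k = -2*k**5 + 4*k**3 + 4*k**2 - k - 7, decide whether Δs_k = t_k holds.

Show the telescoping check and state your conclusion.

valid; difference matches t_k

s_(k+1) = -k - 2*(k + 1)**5 + 4*(k + 1)**3 + 4*(k + 1)**2 - 8
s_(k+1) − s_k = -10*k**4 - 20*k**3 - 8*k**2 + 10*k + 5
(s_(k+1) − s_k) − t_k = 0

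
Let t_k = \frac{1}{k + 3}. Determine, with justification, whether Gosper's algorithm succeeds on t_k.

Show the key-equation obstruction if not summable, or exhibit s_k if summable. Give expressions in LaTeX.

Ratio r(k) = (k + 3)/(k + 4).
So A=k + 3 and B=k + 4, with C=1.
Solve (k + 3)·f(k+1) − (k + 3)·f(k) = 1.
deg f ≤ 0 (via 1,1,0).
Generic f = c0 gives residual -1; -1 = 0 cannot hold, so t_k is not Gosper-summable.

No — key equation has no polynomial f.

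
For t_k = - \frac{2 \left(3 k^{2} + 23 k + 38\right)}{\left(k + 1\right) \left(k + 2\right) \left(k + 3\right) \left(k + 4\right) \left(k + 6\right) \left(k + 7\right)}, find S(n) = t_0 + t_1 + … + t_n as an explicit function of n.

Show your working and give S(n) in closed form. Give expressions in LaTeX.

Compute t_(k+1)/t_k: get (k + 1)*(k + 6)*(23*k + 3*(k + 1)**2 + 61)/((k + 5)*(k + 8)*(3*k**2 + 23*k + 38)).
Take A(k)=k + 1, B(k)=k + 8, C(k)=k**3 + 38*k**2/3 + 51*k + 190/3.
Need (k + 1)·f(k+1) − (k + 7)·f(k) = k**3 + 38*k**2/3 + 51*k + 190/3.
From deg A=1, deg B=1, deg C=3: d=6.
A polynomial solution: f(k) = k*(k + 2)*(k + 4)*(k + 5)*(k**2 + 10*k + 27)/54.
R(k) = B(k−1)·f(k)/C(k) = k*(k + 2)*(k + 4)*(k + 7)*(k**2 + 10*k + 27)/(18*(3*k**2 + 23*k + 38)); s_k = R·t_k = k*(-k**2 - 10*k - 27)/(9*(k**3 + 10*k**2 + 27*k + 18)).
s_(k+1) − s_k = 2*(-3*k**2 - 23*k - 38)/(k**6 + 23*k**5 + 207*k**4 + 925*k**3 + 2144*k**2 + 2412*k + 1008) = t_k.
Σ_(k=0)^n t_k = s_(n+1) − s_(0) = ((-n**3 - 13*n**2 - 50*n - 38)/(9*(n**3 + 13*n**2 + 50*n + 56))) − (0), i.e. (-n**3 - 13*n**2 - 50*n - 38)/(9*(n**3 + 13*n**2 + 50*n + 56)).

S(n) = \frac{- n^{3} - 13 n^{2} - 50 n - 38}{9 \left(n^{3} + 13 n^{2} + 50 n + 56\right)}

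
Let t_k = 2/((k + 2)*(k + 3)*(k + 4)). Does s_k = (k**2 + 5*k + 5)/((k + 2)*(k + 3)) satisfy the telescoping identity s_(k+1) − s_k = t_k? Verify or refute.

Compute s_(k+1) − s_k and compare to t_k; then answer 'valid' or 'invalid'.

valid; difference matches t_k

s_(k+1) = (5*k + (k + 1)**2 + 10)/((k + 3)*(k + 4))
s_(k+1) − s_k = 2/(k**3 + 9*k**2 + 26*k + 24)
(s_(k+1) − s_k) − t_k = 0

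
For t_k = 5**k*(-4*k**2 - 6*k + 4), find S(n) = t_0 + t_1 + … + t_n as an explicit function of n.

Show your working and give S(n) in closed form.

S(n) = -5**(n + 1)*n**2 - 5**(n + 1)*n + 5**(n + 1) - 1

t_(k+1)/t_k = 5*(2*k**2 + 7*k + 3)/(2*k**2 + 3*k - 2).
Take A(k)=5, B(k)=1, C(k)=k**2 + 3*k/2 - 1.
Key eq: (5)·f(k+1) = (1)·f(k) + (k**2 + 3*k/2 - 1).
deg f ≤ 2 (via 0,0,2).
Coefficient equations give f(k) = (k**2 - k - 1)/4.
Get s_k = R·t_k = 5**k*(-k**2 + k + 1) with R(k) = B(k−1)f(k)/C(k) = (k**2 - k - 1)/(2*(k + 2)*(2*k - 1)).
Δs = 5**k*(-4*k**2 - 6*k + 4), as required.
s_(n+1) = 5**(n + 1)*(-n**2 - n + 1) and s_(0) = 1, so S(n) = -5**(n + 1)*n**2 - 5**(n + 1)*n + 5**(n + 1) - 1.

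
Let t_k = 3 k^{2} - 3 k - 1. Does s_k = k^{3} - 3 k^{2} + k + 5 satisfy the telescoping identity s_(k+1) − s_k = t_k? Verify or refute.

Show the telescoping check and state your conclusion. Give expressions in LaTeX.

valid (s_(k+1) − s_k reduces to t_k)

s_(k+1) = k**3 - 2*k + 4
s_(k+1) − s_k = 3*k**2 - 3*k - 1
(s_(k+1) − s_k) − t_k = 0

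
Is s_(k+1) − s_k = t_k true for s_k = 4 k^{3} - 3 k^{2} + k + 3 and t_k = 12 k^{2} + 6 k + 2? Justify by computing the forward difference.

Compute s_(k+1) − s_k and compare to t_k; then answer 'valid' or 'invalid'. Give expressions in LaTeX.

Valid — Δs_k = t_k.

s_(k+1) = 4*k**3 + 9*k**2 + 7*k + 5
s_(k+1) − s_k = 12*k**2 + 6*k + 2
(s_(k+1) − s_k) − t_k = 0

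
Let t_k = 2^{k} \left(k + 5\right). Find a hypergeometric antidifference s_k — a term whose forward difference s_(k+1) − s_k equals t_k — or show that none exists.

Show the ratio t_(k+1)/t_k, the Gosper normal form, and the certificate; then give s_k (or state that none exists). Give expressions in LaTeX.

s_k = 2^{k} \left(k + 3\right)

Compute t_(k+1)/t_k: get 2*(k + 6)/(k + 5).
Normal form (A,B,C) = (2, 1, k + 5).
Key eq: (2)·f(k+1) = (1)·f(k) + (k + 5).
Degrees (0,0,1) ⇒ d ≤ 1.
Solving with deg f ≤ 1: f(k) = k + 3.
Get s_k = R·t_k = 2**k*(k + 3) with R(k) = B(k−1)f(k)/C(k) = (k + 3)/(k + 5).
Verify: 2**k*(k + 5) matches t_k.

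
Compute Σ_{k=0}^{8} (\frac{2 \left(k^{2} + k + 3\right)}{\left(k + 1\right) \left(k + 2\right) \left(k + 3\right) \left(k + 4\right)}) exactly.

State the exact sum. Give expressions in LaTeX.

r(k) = (k + 1)*(k + (k + 1)**2 + 4)/((k + 5)*(k**2 + k + 3)) after simplifying.
So A=k + 1 and B=k + 5, with C=k**2 + k + 3.
Key eq: (k + 1)·f(k+1) = (k + 4)·f(k) + (k**2 + k + 3).
deg f ≤ 3 (via 1,1,2).
Match coefficients ⇒ f(k) = k*(k**2 + 3*k + 5)/3.
So s_k = (B(k−1)f/C)·t_k = (k*(k + 4)*(k**2 + 3*k + 5)/(3*(k**2 + k + 3)))·t_k = 2*k*(k**2 + 3*k + 5)/(3*(k + 1)*(k + 2)*(k + 3)).
Δs = 2*(k**2 + k + 3)/(k**4 + 10*k**3 + 35*k**2 + 50*k + 24), as required.
Sum = s_(9) − s_(0); s_(9) = 113/220, s_(0) = 0 ⇒ 113/220.

Σ = 113/220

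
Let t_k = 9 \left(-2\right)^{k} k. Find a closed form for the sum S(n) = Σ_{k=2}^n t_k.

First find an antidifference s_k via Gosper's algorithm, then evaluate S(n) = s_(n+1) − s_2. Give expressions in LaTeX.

The ratio is -2 - 2/k.
Factor: A=-2; B=1; C=k.
Solve (-2)·f(k+1) − (1)·f(k) = k.
From deg A=0, deg B=0, deg C=1: d=1.
Match coefficients ⇒ f(k) = -(3*k - 2)/9.
R(k) = B(k−1)·f(k)/C(k) = -(3*k - 2)/(9*k); s_k = R·t_k = (-2)**k*(2 - 3*k).
s_(k+1) − s_k = 9*(-2)**k*k = t_k.
Σ_(k=2)^n t_k = s_(n+1) − s_(2) = (2*(-2)**n*(3*n + 1)) − (-16), i.e. 6*(-2)**n*n + 2*(-2)**n + 16.

S(n) = 6 \left(-2\right)^{n} n + 2 \left(-2\right)^{n} + 16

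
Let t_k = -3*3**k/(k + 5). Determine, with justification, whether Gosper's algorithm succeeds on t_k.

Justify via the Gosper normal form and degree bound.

No; the degree bound rules out any f.

Step 1: r(k) = 3*(k + 5)/(k + 6).
Normal form (A,B,C) = (3*k + 15, k + 6, 1).
Solve (3*k + 15)·f(k+1) − (k + 5)·f(k) = 1.
Bound: deg f ≤ -1.
Bound -1 < 0, so the key equation has no polynomial solution.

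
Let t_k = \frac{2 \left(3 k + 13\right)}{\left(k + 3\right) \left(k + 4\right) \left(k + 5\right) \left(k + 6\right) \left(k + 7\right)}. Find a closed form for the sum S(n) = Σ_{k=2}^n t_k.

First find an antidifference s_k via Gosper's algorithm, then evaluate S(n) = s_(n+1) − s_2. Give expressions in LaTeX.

r(k) = (k + 3)*(3*k + 16)/((k + 8)*(3*k + 13)) after simplifying.
A = k + 3, B = k + 8, C = k + 13/3.
f must satisfy (k + 3)·f(k+1) − (k + 7)·f(k) = k + 13/3.
Degrees (1,1,1) ⇒ d ≤ 4.
A polynomial solution: f(k) = k*(k + 4)*(k**2 + 14*k + 63)/270.
Get s_k = R·t_k = k*(k**2 + 14*k + 63)/(45*(k**3 + 14*k**2 + 63*k + 90)) with R(k) = B(k−1)f(k)/C(k) = k*(k + 4)*(k + 7)*(k**2 + 14*k + 63)/(90*(3*k + 13)).
Check: Δs_k = 2*(3*k + 13)/(k**5 + 25*k**4 + 245*k**3 + 1175*k**2 + 2754*k + 2520). ✓
Telescope: S(n) = s_(n+1) − s_(2) = (n**3 + 17*n**2 + 94*n + 78)/(45*(n**3 + 17*n**2 + 94*n + 168)) − (19/1260) = (n**3 + 17*n**2 + 94*n - 112)/(140*(n**3 + 17*n**2 + 94*n + 168)).

S(n) = \frac{n^{3} + 17 n^{2} + 94 n - 112}{140 \left(n^{3} + 17 n^{2} + 94 n + 168\right)}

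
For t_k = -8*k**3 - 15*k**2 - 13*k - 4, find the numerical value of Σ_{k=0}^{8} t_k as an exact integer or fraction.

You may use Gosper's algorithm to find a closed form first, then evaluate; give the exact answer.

Ratio r(k) = (8*k**3 + 39*k**2 + 67*k + 40)/(8*k**3 + 15*k**2 + 13*k + 4).
Gosper form: A/B · C(k+1)/C(k) with A=1, B=1, C=k**3 + 15*k**2/8 + 13*k/8 + 1/2.
Need (1)·f(k+1) − (1)·f(k) = k**3 + 15*k**2/8 + 13*k/8 + 1/2.
d = 4 from the (0,0,3) case.
A polynomial solution: f(k) = k**2*(2*k**2 + k + 1)/8.
Certificate R = B(k−1)f/C = k**2*(2*k**2 + k + 1)/(8*k**3 + 15*k**2 + 13*k + 4) gives s_k = k**2*(-2*k**2 - k - 1).
Δs = -8*k**3 - 15*k**2 - 13*k - 4, as required.
Σ_(k=0)^(8) t_k = s_(9) − s_(0) = -13932 − (0) = -13932.

Σ = -13932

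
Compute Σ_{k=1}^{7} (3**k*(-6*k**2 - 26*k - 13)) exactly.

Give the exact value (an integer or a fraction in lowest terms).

Compute t_(k+1)/t_k: get 3*(6*k**2 + 38*k + 45)/(6*k**2 + 26*k + 13).
Gosper form: A/B · C(k+1)/C(k) with A=3, B=1, C=k**2 + 13*k/3 + 13/6.
Solve (3)·f(k+1) − (1)·f(k) = k**2 + 13*k/3 + 13/6.
deg f ≤ 2 (via 0,0,2).
Match coefficients ⇒ f(k) = (k + 2)*(3*k - 2)/6.
Then R = B(k−1)f/C = (k + 2)*(3*k - 2)/(6*k**2 + 26*k + 13), so s_k = R(k)·t_k = 3**k*(-3*k**2 - 4*k + 4).
Check: Δs_k = 3**k*(-6*k**2 - 26*k - 13). ✓
Evaluate s at k=8 and k=1: -1443420 and -9; difference -1443411.

Σ = -1443411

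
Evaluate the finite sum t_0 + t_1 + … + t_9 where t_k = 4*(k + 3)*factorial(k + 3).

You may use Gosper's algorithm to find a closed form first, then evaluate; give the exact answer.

t_(k+1)/t_k = (k + 4)**2/(k + 3).
Gosper form: A/B · C(k+1)/C(k) with A=k + 4, B=1, C=k + 3.
f must satisfy (k + 4)·f(k+1) − (1)·f(k) = k + 3.
d = 0 from the (1,0,1) case.
Solving with deg f ≤ 0: f(k) = 1.
Get s_k = R·t_k = 4*factorial(k + 3) with R(k) = B(k−1)f(k)/C(k) = 1/(k + 3).
Check: Δs_k = 4*(k + 3)*factorial(k + 3). ✓
Sum = s_(10) − s_(0); s_(10) = 24908083200, s_(0) = 24 ⇒ 24908083176.

Σ = 24908083176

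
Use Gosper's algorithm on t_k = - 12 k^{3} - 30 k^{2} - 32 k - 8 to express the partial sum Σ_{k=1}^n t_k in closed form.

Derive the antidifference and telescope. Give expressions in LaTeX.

Ratio r(k) = (6*k**3 + 33*k**2 + 64*k + 41)/(6*k**3 + 15*k**2 + 16*k + 4).
So A=1 and B=1, with C=k**3 + 5*k**2/2 + 8*k/3 + 2/3.
Need (1)·f(k+1) − (1)·f(k) = k**3 + 5*k**2/2 + 8*k/3 + 2/3.
From deg A=0, deg B=0, deg C=3: d=4.
Coefficient equations give f(k) = k*(3*k**3 + 4*k**2 + 4*k - 3)/12.
Certificate R = B(k−1)f/C = k*(3*k**3 + 4*k**2 + 4*k - 3)/(2*(6*k**3 + 15*k**2 + 16*k + 4)) gives s_k = k*(-3*k**3 - 4*k**2 - 4*k + 3).
Δs = -12*k**3 - 30*k**2 - 32*k - 8, as required.
Telescope: S(n) = s_(n+1) − s_(1) = -3*n**4 - 16*n**3 - 34*n**2 - 29*n - 8 − (-8) = n*(-3*n**3 - 16*n**2 - 34*n - 29).

S(n) = n \left(- 3 n^{3} - 16 n^{2} - 34 n - 29\right)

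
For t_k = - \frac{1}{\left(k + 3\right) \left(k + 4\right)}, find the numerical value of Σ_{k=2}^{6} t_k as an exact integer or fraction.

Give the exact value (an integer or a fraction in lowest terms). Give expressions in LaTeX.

Step 1: r(k) = (k + 3)/(k + 5).
Factor: A=k + 3; B=k + 5; C=1.
f must satisfy (k + 3)·f(k+1) − (k + 4)·f(k) = 1.
From deg A=1, deg B=1, deg C=0: d=1.
Solving with deg f ≤ 1: f(k) = k/3.
So s_k = (B(k−1)f/C)·t_k = (k*(k + 4)/3)·t_k = -k/(3*k + 9).
s_(k+1) − s_k = -1/(k**2 + 7*k + 12) = t_k.
Σ_(k=2)^(6) t_k = s_(7) − s_(2) = -7/30 − (-2/15) = -1/10.

Σ = -1/10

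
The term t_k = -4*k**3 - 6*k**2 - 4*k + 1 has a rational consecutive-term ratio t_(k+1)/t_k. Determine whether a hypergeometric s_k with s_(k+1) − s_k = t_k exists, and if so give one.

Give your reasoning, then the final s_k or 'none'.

t_(k+1)/t_k = (4*k**3 + 18*k**2 + 28*k + 13)/(4*k**3 + 6*k**2 + 4*k - 1).
Take A(k)=1, B(k)=1, C(k)=k**3 + 3*k**2/2 + k - 1/4.
f must satisfy (1)·f(k+1) − (1)·f(k) = k**3 + 3*k**2/2 + k - 1/4.
Bound: deg f ≤ 4.
Solving with deg f ≤ 4: f(k) = k*(k**3 - 2)/4.
So s_k = (B(k−1)f/C)·t_k = (k*(k**3 - 2)/(4*k**3 + 6*k**2 + 4*k - 1))·t_k = k*(2 - k**3).
Verify: -4*k**3 - 6*k**2 - 4*k + 1 matches t_k.

s_k = k*(2 - k**3)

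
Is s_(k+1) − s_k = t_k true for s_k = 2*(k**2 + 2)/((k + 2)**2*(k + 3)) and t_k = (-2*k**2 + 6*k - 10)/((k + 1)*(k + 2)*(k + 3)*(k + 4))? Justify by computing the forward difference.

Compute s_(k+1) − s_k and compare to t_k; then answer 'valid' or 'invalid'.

s_(k+1) = 2*((k + 1)**2 + 2)/((k + 3)**2*(k + 4))
s_(k+1) − s_k = 2*(-k**3 + k**2 + 6*k - 12)/(k**5 + 14*k**4 + 77*k**3 + 208*k**2 + 276*k + 144)
(s_(k+1) − s_k) − t_k = 2*(2*k**3 + 3*k**2 + k + 18)/(k**6 + 15*k**5 + 91*k**4 + 285*k**3 + 484*k**2 + 420*k + 144)

Invalid: residual 2*(2*k**3 + 3*k**2 + k + 18)/(k**6 + 15*k**5 + 91*k**4 + 285*k**3 + 484*k**2 + 420*k + 144) ≠ 0.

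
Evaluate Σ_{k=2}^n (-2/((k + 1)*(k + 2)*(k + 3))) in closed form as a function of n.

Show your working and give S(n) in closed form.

S(n) = (-n**2 - 5*n + 6)/(12*(n**2 + 5*n + 6))

The ratio is (k + 1)/(k + 4).
Factor: A=k + 1; B=k + 4; C=1.
Solve (k + 1)·f(k+1) − (k + 3)·f(k) = 1.
d = 2 from the (1,1,0) case.
Match coefficients ⇒ f(k) = k*(k + 3)/4.
Certificate R = B(k−1)f/C = k*(k + 3)**2/4 gives s_k = k*(-k - 3)/(2*(k + 1)*(k + 2)).
Δs = -2/(k**3 + 6*k**2 + 11*k + 6), as required.
s_(n+1) = (-n**2 - 5*n - 4)/(2*(n**2 + 5*n + 6)) and s_(2) = -5/12, so S(n) = (-n**2 - 5*n + 6)/(12*(n**2 + 5*n + 6)).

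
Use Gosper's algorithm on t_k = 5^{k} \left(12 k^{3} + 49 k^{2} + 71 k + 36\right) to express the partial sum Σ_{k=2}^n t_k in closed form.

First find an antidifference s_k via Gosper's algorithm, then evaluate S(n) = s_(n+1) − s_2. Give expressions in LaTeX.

r(k) = 5*(12*k**3 + 85*k**2 + 205*k + 168)/(12*k**3 + 49*k**2 + 71*k + 36) after simplifying.
Take A(k)=5, B(k)=1, C(k)=k**3 + 49*k**2/12 + 71*k/12 + 3.
Solve (5)·f(k+1) − (1)·f(k) = k**3 + 49*k**2/12 + 71*k/12 + 3.
deg f ≤ 3 (via 0,0,3).
A polynomial solution: f(k) = (3*k**3 + k**2 + 4*k - 1)/12.
So s_k = (B(k−1)f/C)·t_k = ((3*k**3 + k**2 + 4*k - 1)/((3*k + 4)*(4*k**2 + 11*k + 9)))·t_k = 5**k*(3*k**3 + k**2 + 4*k - 1).
s_(k+1) − s_k = 5**k*(12*k**3 + 49*k**2 + 71*k + 36) = t_k.
Telescope: S(n) = s_(n+1) − s_(2) = 5**(n + 1)*(3*n**3 + 10*n**2 + 15*n + 7) − (875) = 15*5**n*n**3 + 50*5**n*n**2 + 75*5**n*n + 35*5**n - 875.

S(n) = 15 \cdot 5^{n} n^{3} + 50 \cdot 5^{n} n^{2} + 75 \cdot 5^{n} n + 35 \cdot 5^{n} - 875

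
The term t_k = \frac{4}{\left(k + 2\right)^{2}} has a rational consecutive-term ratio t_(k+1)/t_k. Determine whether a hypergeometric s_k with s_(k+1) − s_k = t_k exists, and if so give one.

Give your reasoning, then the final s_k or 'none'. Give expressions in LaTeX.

none — t_k is not Gosper-summable

The ratio is (k + 2)**2/(k + 3)**2.
Gosper form: A/B · C(k+1)/C(k) with A=k**2 + 4*k + 4, B=k**2 + 6*k + 9, C=1.
Need (k**2 + 4*k + 4)·f(k+1) − (k**2 + 4*k + 4)·f(k) = 1.
d = 0 from the (2,2,0) case.
Put f(k) = c0: A·f(k+1) − B(k−1)·f(k) − C = -1; need -1 = 0 — inconsistent ⇒ no f, not summable.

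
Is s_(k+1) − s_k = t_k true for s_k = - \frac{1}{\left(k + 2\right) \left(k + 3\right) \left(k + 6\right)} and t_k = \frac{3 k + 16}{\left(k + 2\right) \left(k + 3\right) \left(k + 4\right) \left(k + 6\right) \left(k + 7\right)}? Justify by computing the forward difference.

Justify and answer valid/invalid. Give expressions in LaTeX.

s_(k+1) = -1/((k + 3)*(k + 4)*(k + 7))
s_(k+1) − s_k = (3*k + 16)/(k**5 + 22*k**4 + 185*k**3 + 740*k**2 + 1404*k + 1008)
(s_(k+1) − s_k) − t_k = 0

Valid — Δs_k = t_k.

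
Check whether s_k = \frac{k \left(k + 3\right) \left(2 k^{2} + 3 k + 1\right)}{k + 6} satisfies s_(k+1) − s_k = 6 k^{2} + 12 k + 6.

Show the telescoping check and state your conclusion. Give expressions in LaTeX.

Invalid: residual \frac{3 \left(- 4 k^{3} - 45 k^{2} - 77 k - 36\right)}{k^{2} + 13 k + 42} ≠ 0.

s_(k+1) = (k + 1)*(k + 4)*(3*k + 2*(k + 1)**2 + 4)/(k + 7)
s_(k+1) − s_k = 3*(2*k**4 + 26*k**3 + 93*k**2 + 117*k + 48)/(k**2 + 13*k + 42)
(s_(k+1) − s_k) − t_k = 3*(-4*k**3 - 45*k**2 - 77*k - 36)/(k**2 + 13*k + 42)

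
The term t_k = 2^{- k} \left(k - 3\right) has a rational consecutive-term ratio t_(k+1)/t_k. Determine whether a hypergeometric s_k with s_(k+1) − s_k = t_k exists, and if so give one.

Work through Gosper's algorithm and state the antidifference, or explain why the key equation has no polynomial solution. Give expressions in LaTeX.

The ratio is (k - 2)/(2*(k - 3)).
Take A(k)=1/2, B(k)=1, C(k)=k - 3.
Key eq: (1/2)·f(k+1) = (1)·f(k) + (k - 3).
From deg A=0, deg B=0, deg C=1: d=1.
Match coefficients ⇒ f(k) = -2*(k - 2).
R(k) = B(k−1)·f(k)/C(k) = -2*(k - 2)/(k - 3); s_k = R·t_k = 2**(1 - k)*(2 - k).
Verify: (k - 3)/2**k matches t_k.

s_k = 2^{1 - k} \left(2 - k\right)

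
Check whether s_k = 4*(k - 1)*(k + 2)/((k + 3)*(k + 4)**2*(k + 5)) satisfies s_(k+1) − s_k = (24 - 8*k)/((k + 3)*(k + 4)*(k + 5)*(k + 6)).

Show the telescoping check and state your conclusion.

s_(k+1) = 4*k*(k + 3)/((k + 4)*(k + 5)**2*(k + 6))
s_(k+1) − s_k = 4*(k*(k + 3)**2*(k + 4) - (k - 1)*(k + 2)*(k + 5)*(k + 6))/((k + 3)*(k + 4)**2*(k + 5)**2*(k + 6))
(s_(k+1) − s_k) − t_k = 8*(3*k**2 + 7*k - 30)/(k**6 + 27*k**5 + 301*k**4 + 1773*k**3 + 5818*k**2 + 10080*k + 7200)

Invalid: residual 8*(3*k**2 + 7*k - 30)/(k**6 + 27*k**5 + 301*k**4 + 1773*k**3 + 5818*k**2 + 10080*k + 7200) ≠ 0.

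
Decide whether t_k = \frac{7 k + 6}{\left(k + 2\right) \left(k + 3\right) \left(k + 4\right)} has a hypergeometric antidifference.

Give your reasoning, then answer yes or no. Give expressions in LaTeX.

Yes. s_k = \frac{k \left(5 k + 4\right)}{3 \left(k + 2\right) \left(k + 3\right)}.

The ratio is (k + 2)*(7*k + 13)/((k + 5)*(7*k + 6)).
Take A(k)=k + 2, B(k)=k + 5, C(k)=k + 6/7.
Solve (k + 2)·f(k+1) − (k + 4)·f(k) = k + 6/7.
From deg A=1, deg B=1, deg C=1: d=2.
Solving with deg f ≤ 2: f(k) = k*(5*k + 4)/21.
Get s_k = R·t_k = k*(5*k + 4)/(3*(k + 2)*(k + 3)) with R(k) = B(k−1)f(k)/C(k) = k*(k + 4)*(5*k + 4)/(3*(7*k + 6)).
Check: Δs_k = (7*k + 6)/(k**3 + 9*k**2 + 26*k + 24). ✓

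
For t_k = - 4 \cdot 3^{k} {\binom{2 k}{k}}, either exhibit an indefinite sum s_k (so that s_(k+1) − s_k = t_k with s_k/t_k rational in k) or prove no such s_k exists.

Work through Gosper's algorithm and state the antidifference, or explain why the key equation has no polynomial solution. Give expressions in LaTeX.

none (Gosper's algorithm certifies no s_k)

Compute t_(k+1)/t_k: get 6*(2*k + 1)/(k + 1).
A = 12*k + 6, B = k + 1, C = 1.
Key eq: (12*k + 6)·f(k+1) = (k)·f(k) + (1).
d = -1 from the (1,1,0) case.
Bound -1 < 0, so the key equation has no polynomial solution.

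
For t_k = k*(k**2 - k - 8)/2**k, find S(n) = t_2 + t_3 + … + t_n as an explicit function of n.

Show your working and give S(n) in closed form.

r(k) = (k + 1)*(k - (k + 1)**2 + 9)/(2*k*(-k**2 + k + 8)) after simplifying.
So A=1/2 and B=1, with C=k**3 - k**2 - 8*k.
f must satisfy (1/2)·f(k+1) − (1)·f(k) = k**3 - k**2 - 8*k.
Bound: deg f ≤ 3.
Solve for f: f(k) = -2*(k**3 + 2*k**2 - k + 2) (degree 3 ≤ 3).
So s_k = (B(k−1)f/C)·t_k = (-2*(k**3 + 2*k**2 - k + 2)/(k*(k**2 - k - 8)))·t_k = 2**(1 - k)*(-k**3 - 2*k**2 + k - 2).
Check: Δs_k = k*(k**2 - k - 8)/2**k. ✓
Telescope: S(n) = s_(n+1) − s_(2) = (-n**3 - 5*n**2 - 6*n - 4)/2**n − (-8) = (2**(n + 3) - n**3 - 5*n**2 - 6*n - 4)/2**n.

S(n) = (2**(n + 3) - n**3 - 5*n**2 - 6*n - 4)/2**n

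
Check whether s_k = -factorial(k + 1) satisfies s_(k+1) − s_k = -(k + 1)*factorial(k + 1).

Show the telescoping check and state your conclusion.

s_(k+1) = -factorial(k + 2)
s_(k+1) − s_k = -(k + 1)*factorial(k + 1)
(s_(k+1) − s_k) − t_k = 0

Valid: the claim telescopes to t_k.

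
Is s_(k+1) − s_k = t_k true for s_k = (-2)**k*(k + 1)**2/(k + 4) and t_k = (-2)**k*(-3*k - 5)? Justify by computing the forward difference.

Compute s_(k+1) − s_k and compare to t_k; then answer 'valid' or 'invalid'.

s_(k+1) = (-2)**(k + 1)*(k + 2)**2/(k + 5)
s_(k+1) − s_k = (-2)**k*(-3*k**3 - 23*k**2 - 51*k - 37)/(k**2 + 9*k + 20)
(s_(k+1) − s_k) − t_k = 9*(-2)**k*(k**2 + 6*k + 7)/(k**2 + 9*k + 20)

Invalid: residual 9*(-2)**k*(k**2 + 6*k + 7)/(k**2 + 9*k + 20) ≠ 0.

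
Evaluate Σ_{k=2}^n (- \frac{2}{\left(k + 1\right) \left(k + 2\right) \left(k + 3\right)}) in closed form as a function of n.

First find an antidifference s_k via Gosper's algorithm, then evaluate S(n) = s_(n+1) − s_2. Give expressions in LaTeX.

Ratio r(k) = (k + 1)/(k + 4).
Factor: A=k + 1; B=k + 4; C=1.
Need (k + 1)·f(k+1) − (k + 3)·f(k) = 1.
Bound: deg f ≤ 2.
A polynomial solution: f(k) = k*(k + 3)/4.
Then R = B(k−1)f/C = k*(k + 3)**2/4, so s_k = R(k)·t_k = k*(-k - 3)/(2*(k + 1)*(k + 2)).
Δs = -2/(k**3 + 6*k**2 + 11*k + 6), as required.
Evaluate: s_(n+1) = (-n**2 - 5*n - 4)/(2*(n**2 + 5*n + 6)); subtract s_(2) = -5/12 ⇒ S(n) = (-n**2 - 5*n + 6)/(12*(n**2 + 5*n + 6)).

S(n) = \frac{- n^{2} - 5 n + 6}{12 \left(n^{2} + 5 n + 6\right)}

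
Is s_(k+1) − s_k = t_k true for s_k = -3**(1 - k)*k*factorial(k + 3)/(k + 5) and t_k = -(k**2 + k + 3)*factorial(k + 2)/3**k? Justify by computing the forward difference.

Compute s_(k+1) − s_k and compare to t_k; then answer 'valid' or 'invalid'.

Invalid: residual 2*(k**3 + 6*k**2 + 5*k + 15)*factorial(k + 2)/(3**k*(k + 5)*(k + 6)) ≠ 0.

s_(k+1) = -(k + 1)*factorial(k + 4)/(3**k*(k + 6))
s_(k+1) − s_k = -(k**3 + 7*k**2 + 11*k + 20)*factorial(k + 3)/(3**k*(k + 5)*(k + 6))
(s_(k+1) − s_k) − t_k = 2*(k**3 + 6*k**2 + 5*k + 15)*factorial(k + 2)/(3**k*(k + 5)*(k + 6))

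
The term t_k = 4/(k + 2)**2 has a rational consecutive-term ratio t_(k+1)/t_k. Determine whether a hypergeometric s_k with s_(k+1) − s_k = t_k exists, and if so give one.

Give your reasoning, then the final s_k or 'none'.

none — t_k is not Gosper-summable

Compute t_(k+1)/t_k: get (k + 2)**2/(k + 3)**2.
Gosper form: A/B · C(k+1)/C(k) with A=k**2 + 4*k + 4, B=k**2 + 6*k + 9, C=1.
Key eq: (k**2 + 4*k + 4)·f(k+1) = (k**2 + 4*k + 4)·f(k) + (1).
deg f ≤ 0 (via 2,2,0).
Write f(k) = c0. Then LHS − RHS = -1, requiring -1 = 0: contradictory. No certificate.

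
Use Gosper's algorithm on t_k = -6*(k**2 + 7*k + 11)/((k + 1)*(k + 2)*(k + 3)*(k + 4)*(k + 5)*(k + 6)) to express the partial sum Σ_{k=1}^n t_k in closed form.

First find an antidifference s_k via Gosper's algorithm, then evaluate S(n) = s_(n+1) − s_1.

The ratio is (k + 1)*(7*k + (k + 1)**2 + 18)/((k + 7)*(k**2 + 7*k + 11)).
Take A(k)=k + 1, B(k)=k + 7, C(k)=k**2 + 7*k + 11.
Need (k + 1)·f(k+1) − (k + 6)·f(k) = k**2 + 7*k + 11.
deg f ≤ 5 (via 1,1,2).
A polynomial solution: f(k) = k*(k + 2)*(k + 4)*(k**2 + 9*k + 23)/45.
Certificate R = B(k−1)f/C = k*(k + 2)*(k + 4)*(k + 6)*(k**2 + 9*k + 23)/(45*(k**2 + 7*k + 11)) gives s_k = 2*k*(-k**2 - 9*k - 23)/(15*(k**3 + 9*k**2 + 23*k + 15)).
Check: Δs_k = 6*(-k**2 - 7*k - 11)/(k**6 + 21*k**5 + 175*k**4 + 735*k**3 + 1624*k**2 + 1764*k + 720). ✓
s_(n+1) = 2*(-n**3 - 12*n**2 - 44*n - 33)/(15*(n**3 + 12*n**2 + 44*n + 48)) and s_(1) = -11/120, so S(n) = n*(-n**2 - 12*n - 44)/(24*(n**3 + 12*n**2 + 44*n + 48)).

S(n) = n*(-n**2 - 12*n - 44)/(24*(n**3 + 12*n**2 + 44*n + 48))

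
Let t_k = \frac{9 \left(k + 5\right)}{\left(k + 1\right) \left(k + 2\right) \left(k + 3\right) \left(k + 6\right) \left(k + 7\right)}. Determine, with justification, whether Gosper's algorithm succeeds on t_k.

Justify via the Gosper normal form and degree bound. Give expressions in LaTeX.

Ratio r(k) = (k + 1)*(k + 6)**2/((k + 4)*(k + 5)*(k + 8)).
Gosper form: A/B · C(k+1)/C(k) with A=k + 1, B=k + 8, C=k**3 + 14*k**2 + 65*k + 100.
Solve (k + 1)·f(k+1) − (k + 7)·f(k) = k**3 + 14*k**2 + 65*k + 100.
Bound: deg f ≤ 6.
Coefficient equations give f(k) = k*(k + 3)*(k + 4)**2*(k + 5)**2/36.
R(k) = B(k−1)·f(k)/C(k) = k*(k + 3)*(k + 4)*(k + 7)/36; s_k = R·t_k = k*(k**2 + 9*k + 20)/(4*(k**3 + 9*k**2 + 20*k + 12)).
Check: Δs_k = 9*(k + 5)/(k**5 + 19*k**4 + 131*k**3 + 401*k**2 + 540*k + 252). ✓

Yes. s_k = \frac{k \left(k^{2} + 9 k + 20\right)}{4 \left(k^{3} + 9 k^{2} + 20 k + 12\right)}.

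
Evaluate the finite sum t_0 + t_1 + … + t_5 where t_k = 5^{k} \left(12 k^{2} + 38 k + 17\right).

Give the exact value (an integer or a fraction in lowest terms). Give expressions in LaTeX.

Compute t_(k+1)/t_k: get 5*(12*k**2 + 62*k + 67)/(12*k**2 + 38*k + 17).
Gosper form: A/B · C(k+1)/C(k) with A=5, B=1, C=k**2 + 19*k/6 + 17/12.
f must satisfy (5)·f(k+1) − (1)·f(k) = k**2 + 19*k/6 + 17/12.
Bound: deg f ≤ 2.
A polynomial solution: f(k) = (3*k**2 + 2*k - 2)/12.
Then R = B(k−1)f/C = (3*k**2 + 2*k - 2)/(12*k**2 + 38*k + 17), so s_k = R(k)·t_k = 5**k*(3*k**2 + 2*k - 2).
Verify: 5**k*(12*k**2 + 38*k + 17) matches t_k.
Evaluate s at k=6 and k=0: 1843750 and -2; difference 1843752.

Σ = 1843752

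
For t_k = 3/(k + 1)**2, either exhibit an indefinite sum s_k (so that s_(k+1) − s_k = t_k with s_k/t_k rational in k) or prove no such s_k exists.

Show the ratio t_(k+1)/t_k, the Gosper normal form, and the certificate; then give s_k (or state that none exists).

none (Gosper's algorithm certifies no s_k)

Step 1: r(k) = (k + 1)**2/(k + 2)**2.
Gosper form: A/B · C(k+1)/C(k) with A=k**2 + 2*k + 1, B=k**2 + 4*k + 4, C=1.
Need (k**2 + 2*k + 1)·f(k+1) − (k**2 + 2*k + 1)·f(k) = 1.
deg f ≤ 0 (via 2,2,0).
Put f(k) = c0: A·f(k+1) − B(k−1)·f(k) − C = -1; need -1 = 0 — inconsistent ⇒ no f, not summable.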